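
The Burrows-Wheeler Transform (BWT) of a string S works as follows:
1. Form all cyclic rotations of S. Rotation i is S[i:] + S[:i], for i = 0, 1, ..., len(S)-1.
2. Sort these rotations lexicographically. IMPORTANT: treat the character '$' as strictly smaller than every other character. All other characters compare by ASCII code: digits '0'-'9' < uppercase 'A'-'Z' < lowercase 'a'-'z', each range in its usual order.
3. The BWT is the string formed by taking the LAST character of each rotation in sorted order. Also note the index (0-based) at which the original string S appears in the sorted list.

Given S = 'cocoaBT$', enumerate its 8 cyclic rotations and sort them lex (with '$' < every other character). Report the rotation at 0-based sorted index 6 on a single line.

Answer: oaBT$coc

Derivation:
All 8 rotations (rotation i = S[i:]+S[:i]):
  rot[0] = cocoaBT$
  rot[1] = ocoaBT$c
  rot[2] = coaBT$co
  rot[3] = oaBT$coc
  rot[4] = aBT$coco
  rot[5] = BT$cocoa
  rot[6] = T$cocoaB
  rot[7] = $cocoaBT
Sorted (with $ < everything):
  sorted[0] = $cocoaBT
  sorted[1] = BT$cocoa
  sorted[2] = T$cocoaB
  sorted[3] = aBT$coco
  sorted[4] = coaBT$co
  sorted[5] = cocoaBT$
  sorted[6] = oaBT$coc
  sorted[7] = ocoaBT$c
sorted[6] = oaBT$coc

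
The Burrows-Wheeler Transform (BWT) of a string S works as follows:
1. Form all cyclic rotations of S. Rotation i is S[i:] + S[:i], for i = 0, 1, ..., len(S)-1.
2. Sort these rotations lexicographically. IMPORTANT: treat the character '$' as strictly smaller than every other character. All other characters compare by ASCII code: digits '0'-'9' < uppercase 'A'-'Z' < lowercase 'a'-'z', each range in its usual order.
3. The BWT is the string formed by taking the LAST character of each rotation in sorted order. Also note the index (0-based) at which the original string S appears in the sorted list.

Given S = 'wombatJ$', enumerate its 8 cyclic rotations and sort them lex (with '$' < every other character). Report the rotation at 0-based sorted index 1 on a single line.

Answer: J$wombat

Derivation:
All 8 rotations (rotation i = S[i:]+S[:i]):
  rot[0] = wombatJ$
  rot[1] = ombatJ$w
  rot[2] = mbatJ$wo
  rot[3] = batJ$wom
  rot[4] = atJ$womb
  rot[5] = tJ$womba
  rot[6] = J$wombat
  rot[7] = $wombatJ
Sorted (with $ < everything):
  sorted[0] = $wombatJ
  sorted[1] = J$wombat
  sorted[2] = atJ$womb
  sorted[3] = batJ$wom
  sorted[4] = mbatJ$wo
  sorted[5] = ombatJ$w
  sorted[6] = tJ$womba
  sorted[7] = wombatJ$
sorted[1] = J$wombat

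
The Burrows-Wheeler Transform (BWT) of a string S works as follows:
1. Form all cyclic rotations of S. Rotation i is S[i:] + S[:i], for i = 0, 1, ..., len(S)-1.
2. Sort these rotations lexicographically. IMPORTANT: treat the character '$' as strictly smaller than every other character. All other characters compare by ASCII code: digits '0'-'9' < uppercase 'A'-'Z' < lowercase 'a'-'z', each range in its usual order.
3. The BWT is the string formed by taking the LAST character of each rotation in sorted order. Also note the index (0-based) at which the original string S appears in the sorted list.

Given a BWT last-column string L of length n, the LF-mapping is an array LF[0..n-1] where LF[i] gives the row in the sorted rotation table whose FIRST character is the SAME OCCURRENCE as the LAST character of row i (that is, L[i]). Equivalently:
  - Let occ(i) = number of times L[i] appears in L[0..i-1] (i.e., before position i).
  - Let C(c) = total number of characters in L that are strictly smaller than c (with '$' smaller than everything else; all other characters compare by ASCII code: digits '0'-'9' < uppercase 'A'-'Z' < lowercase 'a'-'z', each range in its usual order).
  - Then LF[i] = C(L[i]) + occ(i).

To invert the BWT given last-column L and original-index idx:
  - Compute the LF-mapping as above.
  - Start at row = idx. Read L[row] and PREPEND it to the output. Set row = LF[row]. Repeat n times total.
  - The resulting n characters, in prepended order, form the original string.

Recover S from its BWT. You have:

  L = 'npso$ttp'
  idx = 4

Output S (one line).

Answer: pttsopn$

Derivation:
LF mapping: 1 3 5 2 0 6 7 4
Walk LF starting at row 4, prepending L[row]:
  step 1: row=4, L[4]='$', prepend. Next row=LF[4]=0
  step 2: row=0, L[0]='n', prepend. Next row=LF[0]=1
  step 3: row=1, L[1]='p', prepend. Next row=LF[1]=3
  step 4: row=3, L[3]='o', prepend. Next row=LF[3]=2
  step 5: row=2, L[2]='s', prepend. Next row=LF[2]=5
  step 6: row=5, L[5]='t', prepend. Next row=LF[5]=6
  step 7: row=6, L[6]='t', prepend. Next row=LF[6]=7
  step 8: row=7, L[7]='p', prepend. Next row=LF[7]=4
Reversed output: pttsopn$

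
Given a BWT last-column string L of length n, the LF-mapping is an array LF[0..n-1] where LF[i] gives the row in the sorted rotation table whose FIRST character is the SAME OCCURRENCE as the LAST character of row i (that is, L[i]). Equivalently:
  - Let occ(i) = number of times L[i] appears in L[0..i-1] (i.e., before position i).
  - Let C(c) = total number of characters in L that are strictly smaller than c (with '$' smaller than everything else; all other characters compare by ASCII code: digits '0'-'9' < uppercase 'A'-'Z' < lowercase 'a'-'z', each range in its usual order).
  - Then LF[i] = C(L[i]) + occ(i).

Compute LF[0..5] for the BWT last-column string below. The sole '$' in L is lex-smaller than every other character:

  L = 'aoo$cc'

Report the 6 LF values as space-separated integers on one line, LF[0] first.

Char counts: '$':1, 'a':1, 'c':2, 'o':2
C (first-col start): C('$')=0, C('a')=1, C('c')=2, C('o')=4
L[0]='a': occ=0, LF[0]=C('a')+0=1+0=1
L[1]='o': occ=0, LF[1]=C('o')+0=4+0=4
L[2]='o': occ=1, LF[2]=C('o')+1=4+1=5
L[3]='$': occ=0, LF[3]=C('$')+0=0+0=0
L[4]='c': occ=0, LF[4]=C('c')+0=2+0=2
L[5]='c': occ=1, LF[5]=C('c')+1=2+1=3

Answer: 1 4 5 0 2 3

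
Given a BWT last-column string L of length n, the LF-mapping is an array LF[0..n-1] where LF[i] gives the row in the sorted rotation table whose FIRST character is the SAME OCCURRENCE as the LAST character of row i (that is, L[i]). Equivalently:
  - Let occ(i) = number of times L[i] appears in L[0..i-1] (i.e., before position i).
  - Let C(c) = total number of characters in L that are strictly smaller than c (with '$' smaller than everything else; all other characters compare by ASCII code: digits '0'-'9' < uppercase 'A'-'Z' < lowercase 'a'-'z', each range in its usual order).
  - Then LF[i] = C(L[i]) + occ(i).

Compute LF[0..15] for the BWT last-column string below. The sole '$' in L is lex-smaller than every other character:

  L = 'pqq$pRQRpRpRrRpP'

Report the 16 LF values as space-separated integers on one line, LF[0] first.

Answer: 8 13 14 0 9 3 2 4 10 5 11 6 15 7 12 1

Derivation:
Char counts: '$':1, 'P':1, 'Q':1, 'R':5, 'p':5, 'q':2, 'r':1
C (first-col start): C('$')=0, C('P')=1, C('Q')=2, C('R')=3, C('p')=8, C('q')=13, C('r')=15
L[0]='p': occ=0, LF[0]=C('p')+0=8+0=8
L[1]='q': occ=0, LF[1]=C('q')+0=13+0=13
L[2]='q': occ=1, LF[2]=C('q')+1=13+1=14
L[3]='$': occ=0, LF[3]=C('$')+0=0+0=0
L[4]='p': occ=1, LF[4]=C('p')+1=8+1=9
L[5]='R': occ=0, LF[5]=C('R')+0=3+0=3
L[6]='Q': occ=0, LF[6]=C('Q')+0=2+0=2
L[7]='R': occ=1, LF[7]=C('R')+1=3+1=4
L[8]='p': occ=2, LF[8]=C('p')+2=8+2=10
L[9]='R': occ=2, LF[9]=C('R')+2=3+2=5
L[10]='p': occ=3, LF[10]=C('p')+3=8+3=11
L[11]='R': occ=3, LF[11]=C('R')+3=3+3=6
L[12]='r': occ=0, LF[12]=C('r')+0=15+0=15
L[13]='R': occ=4, LF[13]=C('R')+4=3+4=7
L[14]='p': occ=4, LF[14]=C('p')+4=8+4=12
L[15]='P': occ=0, LF[15]=C('P')+0=1+0=1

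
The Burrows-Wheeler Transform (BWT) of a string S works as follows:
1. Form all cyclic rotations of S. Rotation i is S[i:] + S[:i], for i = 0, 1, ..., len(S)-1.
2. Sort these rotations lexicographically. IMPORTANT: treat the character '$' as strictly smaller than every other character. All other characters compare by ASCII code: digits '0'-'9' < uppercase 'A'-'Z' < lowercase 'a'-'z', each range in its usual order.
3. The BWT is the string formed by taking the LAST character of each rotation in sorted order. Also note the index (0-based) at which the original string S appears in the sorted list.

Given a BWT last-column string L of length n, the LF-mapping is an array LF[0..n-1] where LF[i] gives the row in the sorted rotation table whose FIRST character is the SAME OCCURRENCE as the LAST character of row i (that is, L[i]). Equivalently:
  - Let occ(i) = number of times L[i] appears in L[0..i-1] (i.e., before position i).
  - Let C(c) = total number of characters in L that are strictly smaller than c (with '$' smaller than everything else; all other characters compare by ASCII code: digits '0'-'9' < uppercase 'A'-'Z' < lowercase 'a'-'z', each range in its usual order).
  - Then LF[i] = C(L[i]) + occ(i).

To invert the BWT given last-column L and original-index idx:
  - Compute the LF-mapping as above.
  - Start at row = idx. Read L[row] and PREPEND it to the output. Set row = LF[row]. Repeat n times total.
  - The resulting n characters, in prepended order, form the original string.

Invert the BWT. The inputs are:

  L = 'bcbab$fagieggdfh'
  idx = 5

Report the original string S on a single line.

Answer: bbadgggefhifcab$

Derivation:
LF mapping: 3 6 4 1 5 0 9 2 11 15 8 12 13 7 10 14
Walk LF starting at row 5, prepending L[row]:
  step 1: row=5, L[5]='$', prepend. Next row=LF[5]=0
  step 2: row=0, L[0]='b', prepend. Next row=LF[0]=3
  step 3: row=3, L[3]='a', prepend. Next row=LF[3]=1
  step 4: row=1, L[1]='c', prepend. Next row=LF[1]=6
  step 5: row=6, L[6]='f', prepend. Next row=LF[6]=9
  step 6: row=9, L[9]='i', prepend. Next row=LF[9]=15
  step 7: row=15, L[15]='h', prepend. Next row=LF[15]=14
  step 8: row=14, L[14]='f', prepend. Next row=LF[14]=10
  step 9: row=10, L[10]='e', prepend. Next row=LF[10]=8
  step 10: row=8, L[8]='g', prepend. Next row=LF[8]=11
  step 11: row=11, L[11]='g', prepend. Next row=LF[11]=12
  step 12: row=12, L[12]='g', prepend. Next row=LF[12]=13
  step 13: row=13, L[13]='d', prepend. Next row=LF[13]=7
  step 14: row=7, L[7]='a', prepend. Next row=LF[7]=2
  step 15: row=2, L[2]='b', prepend. Next row=LF[2]=4
  step 16: row=4, L[4]='b', prepend. Next row=LF[4]=5
Reversed output: bbadgggefhifcab$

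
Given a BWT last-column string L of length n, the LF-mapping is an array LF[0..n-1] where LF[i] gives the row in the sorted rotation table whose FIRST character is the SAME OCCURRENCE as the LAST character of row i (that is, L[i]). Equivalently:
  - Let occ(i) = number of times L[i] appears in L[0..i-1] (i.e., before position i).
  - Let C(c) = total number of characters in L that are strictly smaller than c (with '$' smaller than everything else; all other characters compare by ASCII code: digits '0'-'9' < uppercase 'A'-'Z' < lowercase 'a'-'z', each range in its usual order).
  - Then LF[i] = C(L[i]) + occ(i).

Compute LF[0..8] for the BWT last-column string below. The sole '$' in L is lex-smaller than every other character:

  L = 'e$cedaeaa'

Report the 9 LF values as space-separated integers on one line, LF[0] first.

Char counts: '$':1, 'a':3, 'c':1, 'd':1, 'e':3
C (first-col start): C('$')=0, C('a')=1, C('c')=4, C('d')=5, C('e')=6
L[0]='e': occ=0, LF[0]=C('e')+0=6+0=6
L[1]='$': occ=0, LF[1]=C('$')+0=0+0=0
L[2]='c': occ=0, LF[2]=C('c')+0=4+0=4
L[3]='e': occ=1, LF[3]=C('e')+1=6+1=7
L[4]='d': occ=0, LF[4]=C('d')+0=5+0=5
L[5]='a': occ=0, LF[5]=C('a')+0=1+0=1
L[6]='e': occ=2, LF[6]=C('e')+2=6+2=8
L[7]='a': occ=1, LF[7]=C('a')+1=1+1=2
L[8]='a': occ=2, LF[8]=C('a')+2=1+2=3

Answer: 6 0 4 7 5 1 8 2 3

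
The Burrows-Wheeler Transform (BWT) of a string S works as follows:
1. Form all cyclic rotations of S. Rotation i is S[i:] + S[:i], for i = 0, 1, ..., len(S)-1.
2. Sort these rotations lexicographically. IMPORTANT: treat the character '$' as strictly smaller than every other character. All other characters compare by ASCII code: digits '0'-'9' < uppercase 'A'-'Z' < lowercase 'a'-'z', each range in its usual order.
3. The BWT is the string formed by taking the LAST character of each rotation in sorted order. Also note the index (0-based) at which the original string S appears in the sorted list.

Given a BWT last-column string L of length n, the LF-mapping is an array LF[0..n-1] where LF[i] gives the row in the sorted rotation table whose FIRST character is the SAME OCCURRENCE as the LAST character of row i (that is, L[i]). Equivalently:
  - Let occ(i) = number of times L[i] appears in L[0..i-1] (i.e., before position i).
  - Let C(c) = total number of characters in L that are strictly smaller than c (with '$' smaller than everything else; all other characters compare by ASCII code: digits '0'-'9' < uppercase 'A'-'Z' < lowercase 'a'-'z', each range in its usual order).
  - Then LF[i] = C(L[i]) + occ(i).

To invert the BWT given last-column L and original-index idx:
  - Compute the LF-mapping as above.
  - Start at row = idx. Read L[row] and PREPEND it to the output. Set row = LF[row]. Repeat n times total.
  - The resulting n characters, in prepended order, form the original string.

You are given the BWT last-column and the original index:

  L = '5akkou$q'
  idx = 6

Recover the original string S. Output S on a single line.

LF mapping: 1 2 3 4 5 7 0 6
Walk LF starting at row 6, prepending L[row]:
  step 1: row=6, L[6]='$', prepend. Next row=LF[6]=0
  step 2: row=0, L[0]='5', prepend. Next row=LF[0]=1
  step 3: row=1, L[1]='a', prepend. Next row=LF[1]=2
  step 4: row=2, L[2]='k', prepend. Next row=LF[2]=3
  step 5: row=3, L[3]='k', prepend. Next row=LF[3]=4
  step 6: row=4, L[4]='o', prepend. Next row=LF[4]=5
  step 7: row=5, L[5]='u', prepend. Next row=LF[5]=7
  step 8: row=7, L[7]='q', prepend. Next row=LF[7]=6
Reversed output: quokka5$

Answer: quokka5$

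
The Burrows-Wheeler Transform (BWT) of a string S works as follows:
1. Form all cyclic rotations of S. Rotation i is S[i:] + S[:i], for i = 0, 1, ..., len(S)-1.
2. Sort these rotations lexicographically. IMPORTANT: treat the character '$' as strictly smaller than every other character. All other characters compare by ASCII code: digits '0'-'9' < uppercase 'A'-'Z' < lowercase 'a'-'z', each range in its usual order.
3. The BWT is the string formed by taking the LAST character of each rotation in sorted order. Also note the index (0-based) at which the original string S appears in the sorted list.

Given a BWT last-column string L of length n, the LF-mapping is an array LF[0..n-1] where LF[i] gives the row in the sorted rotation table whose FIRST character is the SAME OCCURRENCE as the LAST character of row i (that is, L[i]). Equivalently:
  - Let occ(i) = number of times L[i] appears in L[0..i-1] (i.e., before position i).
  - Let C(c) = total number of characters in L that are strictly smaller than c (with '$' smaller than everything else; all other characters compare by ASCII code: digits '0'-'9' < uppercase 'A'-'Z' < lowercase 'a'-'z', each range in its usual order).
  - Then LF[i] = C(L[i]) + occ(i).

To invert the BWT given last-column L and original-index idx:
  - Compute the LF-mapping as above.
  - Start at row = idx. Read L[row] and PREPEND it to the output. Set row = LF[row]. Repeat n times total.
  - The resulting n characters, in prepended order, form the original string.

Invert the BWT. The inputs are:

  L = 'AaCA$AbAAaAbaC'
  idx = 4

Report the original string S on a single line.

Answer: ACAAACbabAaaA$

Derivation:
LF mapping: 1 9 7 2 0 3 12 4 5 10 6 13 11 8
Walk LF starting at row 4, prepending L[row]:
  step 1: row=4, L[4]='$', prepend. Next row=LF[4]=0
  step 2: row=0, L[0]='A', prepend. Next row=LF[0]=1
  step 3: row=1, L[1]='a', prepend. Next row=LF[1]=9
  step 4: row=9, L[9]='a', prepend. Next row=LF[9]=10
  step 5: row=10, L[10]='A', prepend. Next row=LF[10]=6
  step 6: row=6, L[6]='b', prepend. Next row=LF[6]=12
  step 7: row=12, L[12]='a', prepend. Next row=LF[12]=11
  step 8: row=11, L[11]='b', prepend. Next row=LF[11]=13
  step 9: row=13, L[13]='C', prepend. Next row=LF[13]=8
  step 10: row=8, L[8]='A', prepend. Next row=LF[8]=5
  step 11: row=5, L[5]='A', prepend. Next row=LF[5]=3
  step 12: row=3, L[3]='A', prepend. Next row=LF[3]=2
  step 13: row=2, L[2]='C', prepend. Next row=LF[2]=7
  step 14: row=7, L[7]='A', prepend. Next row=LF[7]=4
Reversed output: ACAAACbabAaaA$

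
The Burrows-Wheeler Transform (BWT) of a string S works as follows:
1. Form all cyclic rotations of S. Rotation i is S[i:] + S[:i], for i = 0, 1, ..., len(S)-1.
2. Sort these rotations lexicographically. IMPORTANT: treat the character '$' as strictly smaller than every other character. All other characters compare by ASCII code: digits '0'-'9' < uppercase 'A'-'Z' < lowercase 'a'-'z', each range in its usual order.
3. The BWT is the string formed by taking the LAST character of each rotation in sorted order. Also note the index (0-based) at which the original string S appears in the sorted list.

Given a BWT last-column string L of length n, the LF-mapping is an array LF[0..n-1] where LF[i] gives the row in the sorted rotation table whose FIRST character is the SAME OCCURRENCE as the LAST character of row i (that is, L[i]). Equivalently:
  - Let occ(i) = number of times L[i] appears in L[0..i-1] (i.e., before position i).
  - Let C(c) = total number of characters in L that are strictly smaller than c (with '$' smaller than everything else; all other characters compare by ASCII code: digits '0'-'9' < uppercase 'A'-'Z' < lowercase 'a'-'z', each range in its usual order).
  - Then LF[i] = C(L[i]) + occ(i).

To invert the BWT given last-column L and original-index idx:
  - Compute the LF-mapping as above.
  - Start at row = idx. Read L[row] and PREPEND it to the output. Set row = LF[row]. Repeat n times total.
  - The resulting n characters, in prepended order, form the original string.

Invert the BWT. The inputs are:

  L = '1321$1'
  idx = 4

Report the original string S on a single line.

LF mapping: 1 5 4 2 0 3
Walk LF starting at row 4, prepending L[row]:
  step 1: row=4, L[4]='$', prepend. Next row=LF[4]=0
  step 2: row=0, L[0]='1', prepend. Next row=LF[0]=1
  step 3: row=1, L[1]='3', prepend. Next row=LF[1]=5
  step 4: row=5, L[5]='1', prepend. Next row=LF[5]=3
  step 5: row=3, L[3]='1', prepend. Next row=LF[3]=2
  step 6: row=2, L[2]='2', prepend. Next row=LF[2]=4
Reversed output: 21131$

Answer: 21131$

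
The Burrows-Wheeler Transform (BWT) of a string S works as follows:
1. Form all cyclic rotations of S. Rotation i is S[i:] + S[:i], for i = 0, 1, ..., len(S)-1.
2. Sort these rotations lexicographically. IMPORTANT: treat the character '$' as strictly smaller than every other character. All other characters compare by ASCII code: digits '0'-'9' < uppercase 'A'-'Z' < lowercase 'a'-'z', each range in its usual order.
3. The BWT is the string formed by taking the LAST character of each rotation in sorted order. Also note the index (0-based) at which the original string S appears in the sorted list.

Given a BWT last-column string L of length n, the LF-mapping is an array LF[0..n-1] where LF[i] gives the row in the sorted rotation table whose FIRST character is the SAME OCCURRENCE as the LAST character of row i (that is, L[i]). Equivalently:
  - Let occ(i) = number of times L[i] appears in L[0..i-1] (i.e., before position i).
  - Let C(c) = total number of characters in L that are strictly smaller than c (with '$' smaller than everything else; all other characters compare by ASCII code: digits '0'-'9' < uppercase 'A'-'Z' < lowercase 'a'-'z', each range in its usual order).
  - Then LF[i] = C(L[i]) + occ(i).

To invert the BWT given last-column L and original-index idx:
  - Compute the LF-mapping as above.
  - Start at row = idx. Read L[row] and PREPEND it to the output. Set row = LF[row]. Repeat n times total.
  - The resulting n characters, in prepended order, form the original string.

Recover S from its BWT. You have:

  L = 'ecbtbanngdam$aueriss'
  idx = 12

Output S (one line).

Answer: misunderstancabbage$

Derivation:
LF mapping: 8 6 4 18 5 1 13 14 10 7 2 12 0 3 19 9 15 11 16 17
Walk LF starting at row 12, prepending L[row]:
  step 1: row=12, L[12]='$', prepend. Next row=LF[12]=0
  step 2: row=0, L[0]='e', prepend. Next row=LF[0]=8
  step 3: row=8, L[8]='g', prepend. Next row=LF[8]=10
  step 4: row=10, L[10]='a', prepend. Next row=LF[10]=2
  step 5: row=2, L[2]='b', prepend. Next row=LF[2]=4
  step 6: row=4, L[4]='b', prepend. Next row=LF[4]=5
  step 7: row=5, L[5]='a', prepend. Next row=LF[5]=1
  step 8: row=1, L[1]='c', prepend. Next row=LF[1]=6
  step 9: row=6, L[6]='n', prepend. Next row=LF[6]=13
  step 10: row=13, L[13]='a', prepend. Next row=LF[13]=3
  step 11: row=3, L[3]='t', prepend. Next row=LF[3]=18
  step 12: row=18, L[18]='s', prepend. Next row=LF[18]=16
  step 13: row=16, L[16]='r', prepend. Next row=LF[16]=15
  step 14: row=15, L[15]='e', prepend. Next row=LF[15]=9
  step 15: row=9, L[9]='d', prepend. Next row=LF[9]=7
  step 16: row=7, L[7]='n', prepend. Next row=LF[7]=14
  step 17: row=14, L[14]='u', prepend. Next row=LF[14]=19
  step 18: row=19, L[19]='s', prepend. Next row=LF[19]=17
  step 19: row=17, L[17]='i', prepend. Next row=LF[17]=11
  step 20: row=11, L[11]='m', prepend. Next row=LF[11]=12
Reversed output: misunderstancabbage$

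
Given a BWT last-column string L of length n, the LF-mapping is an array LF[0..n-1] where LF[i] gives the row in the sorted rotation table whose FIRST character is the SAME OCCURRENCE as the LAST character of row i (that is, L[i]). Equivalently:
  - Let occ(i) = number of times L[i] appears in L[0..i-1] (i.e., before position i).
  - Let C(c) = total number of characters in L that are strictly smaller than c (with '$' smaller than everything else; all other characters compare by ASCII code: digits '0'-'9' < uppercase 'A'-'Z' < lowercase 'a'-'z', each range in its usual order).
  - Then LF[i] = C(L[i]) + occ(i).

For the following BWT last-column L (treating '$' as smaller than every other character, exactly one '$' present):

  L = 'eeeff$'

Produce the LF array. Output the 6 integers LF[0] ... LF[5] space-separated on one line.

Answer: 1 2 3 4 5 0

Derivation:
Char counts: '$':1, 'e':3, 'f':2
C (first-col start): C('$')=0, C('e')=1, C('f')=4
L[0]='e': occ=0, LF[0]=C('e')+0=1+0=1
L[1]='e': occ=1, LF[1]=C('e')+1=1+1=2
L[2]='e': occ=2, LF[2]=C('e')+2=1+2=3
L[3]='f': occ=0, LF[3]=C('f')+0=4+0=4
L[4]='f': occ=1, LF[4]=C('f')+1=4+1=5
L[5]='$': occ=0, LF[5]=C('$')+0=0+0=0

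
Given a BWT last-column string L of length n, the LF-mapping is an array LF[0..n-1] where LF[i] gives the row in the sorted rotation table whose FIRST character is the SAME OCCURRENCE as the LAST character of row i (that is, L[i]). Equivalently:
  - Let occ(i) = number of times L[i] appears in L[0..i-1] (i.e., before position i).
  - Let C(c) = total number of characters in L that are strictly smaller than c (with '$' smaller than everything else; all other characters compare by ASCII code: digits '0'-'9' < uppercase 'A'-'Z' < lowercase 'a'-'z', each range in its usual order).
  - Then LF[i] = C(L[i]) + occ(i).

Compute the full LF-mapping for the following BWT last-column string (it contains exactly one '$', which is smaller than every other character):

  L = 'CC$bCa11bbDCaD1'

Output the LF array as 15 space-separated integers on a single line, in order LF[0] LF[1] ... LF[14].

Answer: 4 5 0 12 6 10 1 2 13 14 8 7 11 9 3

Derivation:
Char counts: '$':1, '1':3, 'C':4, 'D':2, 'a':2, 'b':3
C (first-col start): C('$')=0, C('1')=1, C('C')=4, C('D')=8, C('a')=10, C('b')=12
L[0]='C': occ=0, LF[0]=C('C')+0=4+0=4
L[1]='C': occ=1, LF[1]=C('C')+1=4+1=5
L[2]='$': occ=0, LF[2]=C('$')+0=0+0=0
L[3]='b': occ=0, LF[3]=C('b')+0=12+0=12
L[4]='C': occ=2, LF[4]=C('C')+2=4+2=6
L[5]='a': occ=0, LF[5]=C('a')+0=10+0=10
L[6]='1': occ=0, LF[6]=C('1')+0=1+0=1
L[7]='1': occ=1, LF[7]=C('1')+1=1+1=2
L[8]='b': occ=1, LF[8]=C('b')+1=12+1=13
L[9]='b': occ=2, LF[9]=C('b')+2=12+2=14
L[10]='D': occ=0, LF[10]=C('D')+0=8+0=8
L[11]='C': occ=3, LF[11]=C('C')+3=4+3=7
L[12]='a': occ=1, LF[12]=C('a')+1=10+1=11
L[13]='D': occ=1, LF[13]=C('D')+1=8+1=9
L[14]='1': occ=2, LF[14]=C('1')+2=1+2=3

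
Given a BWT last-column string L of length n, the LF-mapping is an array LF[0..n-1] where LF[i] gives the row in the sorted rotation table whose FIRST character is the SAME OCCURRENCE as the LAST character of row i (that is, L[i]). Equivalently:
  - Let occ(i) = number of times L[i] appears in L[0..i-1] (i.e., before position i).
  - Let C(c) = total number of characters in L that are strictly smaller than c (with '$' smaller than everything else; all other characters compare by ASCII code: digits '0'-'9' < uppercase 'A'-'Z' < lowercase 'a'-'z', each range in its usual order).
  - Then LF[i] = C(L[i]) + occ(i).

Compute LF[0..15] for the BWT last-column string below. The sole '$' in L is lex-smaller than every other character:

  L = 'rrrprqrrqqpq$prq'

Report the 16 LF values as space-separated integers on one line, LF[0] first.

Char counts: '$':1, 'p':3, 'q':5, 'r':7
C (first-col start): C('$')=0, C('p')=1, C('q')=4, C('r')=9
L[0]='r': occ=0, LF[0]=C('r')+0=9+0=9
L[1]='r': occ=1, LF[1]=C('r')+1=9+1=10
L[2]='r': occ=2, LF[2]=C('r')+2=9+2=11
L[3]='p': occ=0, LF[3]=C('p')+0=1+0=1
L[4]='r': occ=3, LF[4]=C('r')+3=9+3=12
L[5]='q': occ=0, LF[5]=C('q')+0=4+0=4
L[6]='r': occ=4, LF[6]=C('r')+4=9+4=13
L[7]='r': occ=5, LF[7]=C('r')+5=9+5=14
L[8]='q': occ=1, LF[8]=C('q')+1=4+1=5
L[9]='q': occ=2, LF[9]=C('q')+2=4+2=6
L[10]='p': occ=1, LF[10]=C('p')+1=1+1=2
L[11]='q': occ=3, LF[11]=C('q')+3=4+3=7
L[12]='$': occ=0, LF[12]=C('$')+0=0+0=0
L[13]='p': occ=2, LF[13]=C('p')+2=1+2=3
L[14]='r': occ=6, LF[14]=C('r')+6=9+6=15
L[15]='q': occ=4, LF[15]=C('q')+4=4+4=8

Answer: 9 10 11 1 12 4 13 14 5 6 2 7 0 3 15 8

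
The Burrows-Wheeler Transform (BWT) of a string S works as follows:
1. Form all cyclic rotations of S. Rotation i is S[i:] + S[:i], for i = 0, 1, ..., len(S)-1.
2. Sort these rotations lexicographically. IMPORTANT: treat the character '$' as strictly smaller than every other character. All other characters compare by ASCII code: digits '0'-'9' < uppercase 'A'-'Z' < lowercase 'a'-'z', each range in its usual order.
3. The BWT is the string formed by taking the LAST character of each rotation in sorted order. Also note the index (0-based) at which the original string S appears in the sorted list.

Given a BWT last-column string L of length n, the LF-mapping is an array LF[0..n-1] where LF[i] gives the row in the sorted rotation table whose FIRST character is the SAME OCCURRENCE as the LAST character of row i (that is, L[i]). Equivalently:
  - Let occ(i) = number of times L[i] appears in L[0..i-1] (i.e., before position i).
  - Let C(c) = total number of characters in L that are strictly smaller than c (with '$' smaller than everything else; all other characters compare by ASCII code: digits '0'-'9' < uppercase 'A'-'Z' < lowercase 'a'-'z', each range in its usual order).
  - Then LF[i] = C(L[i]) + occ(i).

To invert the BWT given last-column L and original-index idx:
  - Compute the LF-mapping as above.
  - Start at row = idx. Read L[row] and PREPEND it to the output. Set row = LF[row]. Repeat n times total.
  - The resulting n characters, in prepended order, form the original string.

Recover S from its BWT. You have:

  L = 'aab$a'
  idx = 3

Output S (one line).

Answer: abaa$

Derivation:
LF mapping: 1 2 4 0 3
Walk LF starting at row 3, prepending L[row]:
  step 1: row=3, L[3]='$', prepend. Next row=LF[3]=0
  step 2: row=0, L[0]='a', prepend. Next row=LF[0]=1
  step 3: row=1, L[1]='a', prepend. Next row=LF[1]=2
  step 4: row=2, L[2]='b', prepend. Next row=LF[2]=4
  step 5: row=4, L[4]='a', prepend. Next row=LF[4]=3
Reversed output: abaa$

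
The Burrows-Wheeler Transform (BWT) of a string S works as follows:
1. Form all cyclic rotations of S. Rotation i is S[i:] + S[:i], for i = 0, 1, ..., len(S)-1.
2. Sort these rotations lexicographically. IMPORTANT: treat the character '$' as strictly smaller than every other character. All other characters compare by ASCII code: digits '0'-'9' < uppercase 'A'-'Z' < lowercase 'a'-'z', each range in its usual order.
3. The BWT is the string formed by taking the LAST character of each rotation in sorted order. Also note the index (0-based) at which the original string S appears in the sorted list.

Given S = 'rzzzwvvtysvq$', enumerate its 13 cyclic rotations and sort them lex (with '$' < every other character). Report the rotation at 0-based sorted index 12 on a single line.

Answer: zzzwvvtysvq$r

Derivation:
All 13 rotations (rotation i = S[i:]+S[:i]):
  rot[0] = rzzzwvvtysvq$
  rot[1] = zzzwvvtysvq$r
  rot[2] = zzwvvtysvq$rz
  rot[3] = zwvvtysvq$rzz
  rot[4] = wvvtysvq$rzzz
  rot[5] = vvtysvq$rzzzw
  rot[6] = vtysvq$rzzzwv
  rot[7] = tysvq$rzzzwvv
  rot[8] = ysvq$rzzzwvvt
  rot[9] = svq$rzzzwvvty
  rot[10] = vq$rzzzwvvtys
  rot[11] = q$rzzzwvvtysv
  rot[12] = $rzzzwvvtysvq
Sorted (with $ < everything):
  sorted[0] = $rzzzwvvtysvq
  sorted[1] = q$rzzzwvvtysv
  sorted[2] = rzzzwvvtysvq$
  sorted[3] = svq$rzzzwvvty
  sorted[4] = tysvq$rzzzwvv
  sorted[5] = vq$rzzzwvvtys
  sorted[6] = vtysvq$rzzzwv
  sorted[7] = vvtysvq$rzzzw
  sorted[8] = wvvtysvq$rzzz
  sorted[9] = ysvq$rzzzwvvt
  sorted[10] = zwvvtysvq$rzz
  sorted[11] = zzwvvtysvq$rz
  sorted[12] = zzzwvvtysvq$r
sorted[12] = zzzwvvtysvq$r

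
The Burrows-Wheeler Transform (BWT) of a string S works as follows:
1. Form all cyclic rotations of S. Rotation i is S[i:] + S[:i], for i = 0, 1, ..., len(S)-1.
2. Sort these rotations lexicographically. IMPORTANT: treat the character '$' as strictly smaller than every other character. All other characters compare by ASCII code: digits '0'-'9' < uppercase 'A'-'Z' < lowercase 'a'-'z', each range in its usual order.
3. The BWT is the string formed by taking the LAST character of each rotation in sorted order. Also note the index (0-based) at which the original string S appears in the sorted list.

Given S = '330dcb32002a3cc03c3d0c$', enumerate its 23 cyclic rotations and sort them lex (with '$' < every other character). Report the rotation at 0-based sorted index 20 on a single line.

Answer: cc03c3d0c$330dcb32002a3

Derivation:
All 23 rotations (rotation i = S[i:]+S[:i]):
  rot[0] = 330dcb32002a3cc03c3d0c$
  rot[1] = 30dcb32002a3cc03c3d0c$3
  rot[2] = 0dcb32002a3cc03c3d0c$33
  rot[3] = dcb32002a3cc03c3d0c$330
  rot[4] = cb32002a3cc03c3d0c$330d
  rot[5] = b32002a3cc03c3d0c$330dc
  rot[6] = 32002a3cc03c3d0c$330dcb
  rot[7] = 2002a3cc03c3d0c$330dcb3
  rot[8] = 002a3cc03c3d0c$330dcb32
  rot[9] = 02a3cc03c3d0c$330dcb320
  rot[10] = 2a3cc03c3d0c$330dcb3200
  rot[11] = a3cc03c3d0c$330dcb32002
  rot[12] = 3cc03c3d0c$330dcb32002a
  rot[13] = cc03c3d0c$330dcb32002a3
  rot[14] = c03c3d0c$330dcb32002a3c
  rot[15] = 03c3d0c$330dcb32002a3cc
  rot[16] = 3c3d0c$330dcb32002a3cc0
  rot[17] = c3d0c$330dcb32002a3cc03
  rot[18] = 3d0c$330dcb32002a3cc03c
  rot[19] = d0c$330dcb32002a3cc03c3
  rot[20] = 0c$330dcb32002a3cc03c3d
  rot[21] = c$330dcb32002a3cc03c3d0
  rot[22] = $330dcb32002a3cc03c3d0c
Sorted (with $ < everything):
  sorted[0] = $330dcb32002a3cc03c3d0c
  sorted[1] = 002a3cc03c3d0c$330dcb32
  sorted[2] = 02a3cc03c3d0c$330dcb320
  sorted[3] = 03c3d0c$330dcb32002a3cc
  sorted[4] = 0c$330dcb32002a3cc03c3d
  sorted[5] = 0dcb32002a3cc03c3d0c$33
  sorted[6] = 2002a3cc03c3d0c$330dcb3
  sorted[7] = 2a3cc03c3d0c$330dcb3200
  sorted[8] = 30dcb32002a3cc03c3d0c$3
  sorted[9] = 32002a3cc03c3d0c$330dcb
  sorted[10] = 330dcb32002a3cc03c3d0c$
  sorted[11] = 3c3d0c$330dcb32002a3cc0
  sorted[12] = 3cc03c3d0c$330dcb32002a
  sorted[13] = 3d0c$330dcb32002a3cc03c
  sorted[14] = a3cc03c3d0c$330dcb32002
  sorted[15] = b32002a3cc03c3d0c$330dc
  sorted[16] = c$330dcb32002a3cc03c3d0
  sorted[17] = c03c3d0c$330dcb32002a3c
  sorted[18] = c3d0c$330dcb32002a3cc03
  sorted[19] = cb32002a3cc03c3d0c$330d
  sorted[20] = cc03c3d0c$330dcb32002a3
  sorted[21] = d0c$330dcb32002a3cc03c3
  sorted[22] = dcb32002a3cc03c3d0c$330
sorted[20] = cc03c3d0c$330dcb32002a3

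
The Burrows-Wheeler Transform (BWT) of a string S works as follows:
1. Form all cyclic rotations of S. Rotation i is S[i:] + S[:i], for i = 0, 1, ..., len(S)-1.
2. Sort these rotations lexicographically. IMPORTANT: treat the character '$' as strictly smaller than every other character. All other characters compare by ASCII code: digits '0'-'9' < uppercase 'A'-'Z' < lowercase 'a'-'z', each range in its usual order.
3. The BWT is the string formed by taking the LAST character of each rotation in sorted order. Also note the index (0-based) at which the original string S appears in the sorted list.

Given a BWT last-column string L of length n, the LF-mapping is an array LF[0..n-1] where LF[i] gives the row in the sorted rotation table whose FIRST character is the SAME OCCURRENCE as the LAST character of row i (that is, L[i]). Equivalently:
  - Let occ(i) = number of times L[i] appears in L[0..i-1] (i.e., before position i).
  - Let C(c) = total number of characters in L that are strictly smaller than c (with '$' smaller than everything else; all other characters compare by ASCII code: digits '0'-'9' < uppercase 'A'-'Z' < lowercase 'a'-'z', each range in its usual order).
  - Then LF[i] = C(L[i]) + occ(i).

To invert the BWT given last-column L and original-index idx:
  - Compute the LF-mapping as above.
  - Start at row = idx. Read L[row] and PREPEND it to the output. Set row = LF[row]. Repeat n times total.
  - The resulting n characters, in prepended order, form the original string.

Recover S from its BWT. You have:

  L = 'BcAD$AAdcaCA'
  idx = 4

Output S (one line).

LF mapping: 5 9 1 7 0 2 3 11 10 8 6 4
Walk LF starting at row 4, prepending L[row]:
  step 1: row=4, L[4]='$', prepend. Next row=LF[4]=0
  step 2: row=0, L[0]='B', prepend. Next row=LF[0]=5
  step 3: row=5, L[5]='A', prepend. Next row=LF[5]=2
  step 4: row=2, L[2]='A', prepend. Next row=LF[2]=1
  step 5: row=1, L[1]='c', prepend. Next row=LF[1]=9
  step 6: row=9, L[9]='a', prepend. Next row=LF[9]=8
  step 7: row=8, L[8]='c', prepend. Next row=LF[8]=10
  step 8: row=10, L[10]='C', prepend. Next row=LF[10]=6
  step 9: row=6, L[6]='A', prepend. Next row=LF[6]=3
  step 10: row=3, L[3]='D', prepend. Next row=LF[3]=7
  step 11: row=7, L[7]='d', prepend. Next row=LF[7]=11
  step 12: row=11, L[11]='A', prepend. Next row=LF[11]=4
Reversed output: AdDACcacAAB$

Answer: AdDACcacAAB$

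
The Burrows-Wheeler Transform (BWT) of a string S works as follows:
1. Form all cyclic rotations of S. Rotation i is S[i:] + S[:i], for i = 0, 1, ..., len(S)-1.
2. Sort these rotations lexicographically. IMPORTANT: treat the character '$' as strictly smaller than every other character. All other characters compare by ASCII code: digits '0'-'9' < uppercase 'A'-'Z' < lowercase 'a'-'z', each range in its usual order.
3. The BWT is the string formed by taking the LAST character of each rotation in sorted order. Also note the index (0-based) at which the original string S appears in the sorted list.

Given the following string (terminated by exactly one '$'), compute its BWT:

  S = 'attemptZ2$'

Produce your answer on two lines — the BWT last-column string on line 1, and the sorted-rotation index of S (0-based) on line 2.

Answer: 2Zt$tempta
3

Derivation:
All 10 rotations (rotation i = S[i:]+S[:i]):
  rot[0] = attemptZ2$
  rot[1] = ttemptZ2$a
  rot[2] = temptZ2$at
  rot[3] = emptZ2$att
  rot[4] = mptZ2$atte
  rot[5] = ptZ2$attem
  rot[6] = tZ2$attemp
  rot[7] = Z2$attempt
  rot[8] = 2$attemptZ
  rot[9] = $attemptZ2
Sorted (with $ < everything):
  sorted[0] = $attemptZ2  (last char: '2')
  sorted[1] = 2$attemptZ  (last char: 'Z')
  sorted[2] = Z2$attempt  (last char: 't')
  sorted[3] = attemptZ2$  (last char: '$')
  sorted[4] = emptZ2$att  (last char: 't')
  sorted[5] = mptZ2$atte  (last char: 'e')
  sorted[6] = ptZ2$attem  (last char: 'm')
  sorted[7] = tZ2$attemp  (last char: 'p')
  sorted[8] = temptZ2$at  (last char: 't')
  sorted[9] = ttemptZ2$a  (last char: 'a')
Last column: 2Zt$tempta
Original string S is at sorted index 3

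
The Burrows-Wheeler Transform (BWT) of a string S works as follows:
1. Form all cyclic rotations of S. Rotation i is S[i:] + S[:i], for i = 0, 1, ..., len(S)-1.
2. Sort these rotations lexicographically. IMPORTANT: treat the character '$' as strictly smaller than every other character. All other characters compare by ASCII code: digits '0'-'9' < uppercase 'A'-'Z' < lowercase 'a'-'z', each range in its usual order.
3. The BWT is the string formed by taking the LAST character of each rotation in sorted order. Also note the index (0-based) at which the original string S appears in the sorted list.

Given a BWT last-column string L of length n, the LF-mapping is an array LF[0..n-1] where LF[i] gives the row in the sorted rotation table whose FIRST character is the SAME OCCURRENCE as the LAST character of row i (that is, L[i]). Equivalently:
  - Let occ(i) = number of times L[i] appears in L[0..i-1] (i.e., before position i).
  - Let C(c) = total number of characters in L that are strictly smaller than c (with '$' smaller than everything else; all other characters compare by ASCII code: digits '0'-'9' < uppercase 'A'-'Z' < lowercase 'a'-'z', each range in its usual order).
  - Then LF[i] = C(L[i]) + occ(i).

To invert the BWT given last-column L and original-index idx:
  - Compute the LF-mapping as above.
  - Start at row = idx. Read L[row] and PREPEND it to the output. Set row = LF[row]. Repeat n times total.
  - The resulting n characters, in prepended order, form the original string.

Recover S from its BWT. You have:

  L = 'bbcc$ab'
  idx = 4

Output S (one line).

Answer: bcbacb$

Derivation:
LF mapping: 2 3 5 6 0 1 4
Walk LF starting at row 4, prepending L[row]:
  step 1: row=4, L[4]='$', prepend. Next row=LF[4]=0
  step 2: row=0, L[0]='b', prepend. Next row=LF[0]=2
  step 3: row=2, L[2]='c', prepend. Next row=LF[2]=5
  step 4: row=5, L[5]='a', prepend. Next row=LF[5]=1
  step 5: row=1, L[1]='b', prepend. Next row=LF[1]=3
  step 6: row=3, L[3]='c', prepend. Next row=LF[3]=6
  step 7: row=6, L[6]='b', prepend. Next row=LF[6]=4
Reversed output: bcbacb$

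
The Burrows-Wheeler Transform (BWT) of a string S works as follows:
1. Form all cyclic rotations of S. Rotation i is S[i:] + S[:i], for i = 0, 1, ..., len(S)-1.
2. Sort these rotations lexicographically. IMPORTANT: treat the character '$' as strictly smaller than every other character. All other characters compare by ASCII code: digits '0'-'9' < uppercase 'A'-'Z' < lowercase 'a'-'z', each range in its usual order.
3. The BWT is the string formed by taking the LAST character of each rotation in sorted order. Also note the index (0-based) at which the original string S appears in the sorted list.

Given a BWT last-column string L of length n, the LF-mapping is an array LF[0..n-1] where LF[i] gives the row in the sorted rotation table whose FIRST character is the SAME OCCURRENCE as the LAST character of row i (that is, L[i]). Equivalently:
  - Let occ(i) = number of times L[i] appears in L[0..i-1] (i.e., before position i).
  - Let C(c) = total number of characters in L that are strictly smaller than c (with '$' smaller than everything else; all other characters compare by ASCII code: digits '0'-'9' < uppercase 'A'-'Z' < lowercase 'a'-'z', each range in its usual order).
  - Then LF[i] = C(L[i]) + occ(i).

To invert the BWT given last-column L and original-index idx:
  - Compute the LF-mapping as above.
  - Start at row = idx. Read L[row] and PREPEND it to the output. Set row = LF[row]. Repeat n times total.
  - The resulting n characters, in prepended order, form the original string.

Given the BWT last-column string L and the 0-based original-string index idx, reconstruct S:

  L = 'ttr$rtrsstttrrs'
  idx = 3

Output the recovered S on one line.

Answer: rsssttrttrrrtt$

Derivation:
LF mapping: 9 10 1 0 2 11 3 6 7 12 13 14 4 5 8
Walk LF starting at row 3, prepending L[row]:
  step 1: row=3, L[3]='$', prepend. Next row=LF[3]=0
  step 2: row=0, L[0]='t', prepend. Next row=LF[0]=9
  step 3: row=9, L[9]='t', prepend. Next row=LF[9]=12
  step 4: row=12, L[12]='r', prepend. Next row=LF[12]=4
  step 5: row=4, L[4]='r', prepend. Next row=LF[4]=2
  step 6: row=2, L[2]='r', prepend. Next row=LF[2]=1
  step 7: row=1, L[1]='t', prepend. Next row=LF[1]=10
  step 8: row=10, L[10]='t', prepend. Next row=LF[10]=13
  step 9: row=13, L[13]='r', prepend. Next row=LF[13]=5
  step 10: row=5, L[5]='t', prepend. Next row=LF[5]=11
  step 11: row=11, L[11]='t', prepend. Next row=LF[11]=14
  step 12: row=14, L[14]='s', prepend. Next row=LF[14]=8
  step 13: row=8, L[8]='s', prepend. Next row=LF[8]=7
  step 14: row=7, L[7]='s', prepend. Next row=LF[7]=6
  step 15: row=6, L[6]='r', prepend. Next row=LF[6]=3
Reversed output: rsssttrttrrrtt$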